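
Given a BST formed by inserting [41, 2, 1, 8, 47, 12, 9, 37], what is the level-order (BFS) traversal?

Tree insertion order: [41, 2, 1, 8, 47, 12, 9, 37]
Tree (level-order array): [41, 2, 47, 1, 8, None, None, None, None, None, 12, 9, 37]
BFS from the root, enqueuing left then right child of each popped node:
  queue [41] -> pop 41, enqueue [2, 47], visited so far: [41]
  queue [2, 47] -> pop 2, enqueue [1, 8], visited so far: [41, 2]
  queue [47, 1, 8] -> pop 47, enqueue [none], visited so far: [41, 2, 47]
  queue [1, 8] -> pop 1, enqueue [none], visited so far: [41, 2, 47, 1]
  queue [8] -> pop 8, enqueue [12], visited so far: [41, 2, 47, 1, 8]
  queue [12] -> pop 12, enqueue [9, 37], visited so far: [41, 2, 47, 1, 8, 12]
  queue [9, 37] -> pop 9, enqueue [none], visited so far: [41, 2, 47, 1, 8, 12, 9]
  queue [37] -> pop 37, enqueue [none], visited so far: [41, 2, 47, 1, 8, 12, 9, 37]
Result: [41, 2, 47, 1, 8, 12, 9, 37]


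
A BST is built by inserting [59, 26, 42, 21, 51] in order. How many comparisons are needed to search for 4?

Search path for 4: 59 -> 26 -> 21
Found: False
Comparisons: 3


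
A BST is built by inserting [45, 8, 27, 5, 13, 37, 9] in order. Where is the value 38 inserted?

Starting tree (level order): [45, 8, None, 5, 27, None, None, 13, 37, 9]
Insertion path: 45 -> 8 -> 27 -> 37
Result: insert 38 as right child of 37
Final tree (level order): [45, 8, None, 5, 27, None, None, 13, 37, 9, None, None, 38]


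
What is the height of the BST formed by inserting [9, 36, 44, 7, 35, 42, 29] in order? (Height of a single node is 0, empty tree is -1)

Insertion order: [9, 36, 44, 7, 35, 42, 29]
Tree (level-order array): [9, 7, 36, None, None, 35, 44, 29, None, 42]
Compute height bottom-up (empty subtree = -1):
  height(7) = 1 + max(-1, -1) = 0
  height(29) = 1 + max(-1, -1) = 0
  height(35) = 1 + max(0, -1) = 1
  height(42) = 1 + max(-1, -1) = 0
  height(44) = 1 + max(0, -1) = 1
  height(36) = 1 + max(1, 1) = 2
  height(9) = 1 + max(0, 2) = 3
Height = 3


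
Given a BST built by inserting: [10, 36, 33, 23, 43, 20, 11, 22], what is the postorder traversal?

Tree insertion order: [10, 36, 33, 23, 43, 20, 11, 22]
Tree (level-order array): [10, None, 36, 33, 43, 23, None, None, None, 20, None, 11, 22]
Postorder traversal: [11, 22, 20, 23, 33, 43, 36, 10]


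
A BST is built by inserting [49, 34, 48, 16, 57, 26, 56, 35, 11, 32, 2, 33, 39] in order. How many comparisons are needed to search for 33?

Search path for 33: 49 -> 34 -> 16 -> 26 -> 32 -> 33
Found: True
Comparisons: 6


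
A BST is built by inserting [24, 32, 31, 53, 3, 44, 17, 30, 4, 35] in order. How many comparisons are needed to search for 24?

Search path for 24: 24
Found: True
Comparisons: 1


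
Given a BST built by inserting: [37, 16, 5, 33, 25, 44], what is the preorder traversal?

Tree insertion order: [37, 16, 5, 33, 25, 44]
Tree (level-order array): [37, 16, 44, 5, 33, None, None, None, None, 25]
Preorder traversal: [37, 16, 5, 33, 25, 44]


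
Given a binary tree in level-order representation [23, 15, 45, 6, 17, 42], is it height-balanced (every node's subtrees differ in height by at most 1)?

Tree (level-order array): [23, 15, 45, 6, 17, 42]
Definition: a tree is height-balanced if, at every node, |h(left) - h(right)| <= 1 (empty subtree has height -1).
Bottom-up per-node check:
  node 6: h_left=-1, h_right=-1, diff=0 [OK], height=0
  node 17: h_left=-1, h_right=-1, diff=0 [OK], height=0
  node 15: h_left=0, h_right=0, diff=0 [OK], height=1
  node 42: h_left=-1, h_right=-1, diff=0 [OK], height=0
  node 45: h_left=0, h_right=-1, diff=1 [OK], height=1
  node 23: h_left=1, h_right=1, diff=0 [OK], height=2
All nodes satisfy the balance condition.
Result: Balanced


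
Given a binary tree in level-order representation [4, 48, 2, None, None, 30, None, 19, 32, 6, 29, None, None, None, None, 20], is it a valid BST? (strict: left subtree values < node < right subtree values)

Level-order array: [4, 48, 2, None, None, 30, None, 19, 32, 6, 29, None, None, None, None, 20]
Validate using subtree bounds (lo, hi): at each node, require lo < value < hi,
then recurse left with hi=value and right with lo=value.
Preorder trace (stopping at first violation):
  at node 4 with bounds (-inf, +inf): OK
  at node 48 with bounds (-inf, 4): VIOLATION
Node 48 violates its bound: not (-inf < 48 < 4).
Result: Not a valid BST


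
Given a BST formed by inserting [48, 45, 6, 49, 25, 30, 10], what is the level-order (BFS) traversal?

Tree insertion order: [48, 45, 6, 49, 25, 30, 10]
Tree (level-order array): [48, 45, 49, 6, None, None, None, None, 25, 10, 30]
BFS from the root, enqueuing left then right child of each popped node:
  queue [48] -> pop 48, enqueue [45, 49], visited so far: [48]
  queue [45, 49] -> pop 45, enqueue [6], visited so far: [48, 45]
  queue [49, 6] -> pop 49, enqueue [none], visited so far: [48, 45, 49]
  queue [6] -> pop 6, enqueue [25], visited so far: [48, 45, 49, 6]
  queue [25] -> pop 25, enqueue [10, 30], visited so far: [48, 45, 49, 6, 25]
  queue [10, 30] -> pop 10, enqueue [none], visited so far: [48, 45, 49, 6, 25, 10]
  queue [30] -> pop 30, enqueue [none], visited so far: [48, 45, 49, 6, 25, 10, 30]
Result: [48, 45, 49, 6, 25, 10, 30]


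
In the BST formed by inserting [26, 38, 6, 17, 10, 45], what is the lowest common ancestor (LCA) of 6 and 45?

Tree insertion order: [26, 38, 6, 17, 10, 45]
Tree (level-order array): [26, 6, 38, None, 17, None, 45, 10]
In a BST, the LCA of p=6, q=45 is the first node v on the
root-to-leaf path with p <= v <= q (go left if both < v, right if both > v).
Walk from root:
  at 26: 6 <= 26 <= 45, this is the LCA
LCA = 26


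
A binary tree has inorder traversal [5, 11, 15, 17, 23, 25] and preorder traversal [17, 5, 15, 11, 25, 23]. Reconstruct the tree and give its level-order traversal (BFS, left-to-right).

Inorder:  [5, 11, 15, 17, 23, 25]
Preorder: [17, 5, 15, 11, 25, 23]
Algorithm: preorder visits root first, so consume preorder in order;
for each root, split the current inorder slice at that value into
left-subtree inorder and right-subtree inorder, then recurse.
Recursive splits:
  root=17; inorder splits into left=[5, 11, 15], right=[23, 25]
  root=5; inorder splits into left=[], right=[11, 15]
  root=15; inorder splits into left=[11], right=[]
  root=11; inorder splits into left=[], right=[]
  root=25; inorder splits into left=[23], right=[]
  root=23; inorder splits into left=[], right=[]
Reconstructed level-order: [17, 5, 25, 15, 23, 11]


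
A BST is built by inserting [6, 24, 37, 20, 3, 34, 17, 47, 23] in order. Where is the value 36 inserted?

Starting tree (level order): [6, 3, 24, None, None, 20, 37, 17, 23, 34, 47]
Insertion path: 6 -> 24 -> 37 -> 34
Result: insert 36 as right child of 34
Final tree (level order): [6, 3, 24, None, None, 20, 37, 17, 23, 34, 47, None, None, None, None, None, 36]


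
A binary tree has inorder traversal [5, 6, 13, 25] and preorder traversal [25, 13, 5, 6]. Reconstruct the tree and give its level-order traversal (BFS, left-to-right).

Inorder:  [5, 6, 13, 25]
Preorder: [25, 13, 5, 6]
Algorithm: preorder visits root first, so consume preorder in order;
for each root, split the current inorder slice at that value into
left-subtree inorder and right-subtree inorder, then recurse.
Recursive splits:
  root=25; inorder splits into left=[5, 6, 13], right=[]
  root=13; inorder splits into left=[5, 6], right=[]
  root=5; inorder splits into left=[], right=[6]
  root=6; inorder splits into left=[], right=[]
Reconstructed level-order: [25, 13, 5, 6]


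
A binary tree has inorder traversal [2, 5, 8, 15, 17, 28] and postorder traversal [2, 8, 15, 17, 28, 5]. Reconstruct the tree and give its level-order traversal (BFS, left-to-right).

Inorder:   [2, 5, 8, 15, 17, 28]
Postorder: [2, 8, 15, 17, 28, 5]
Algorithm: postorder visits root last, so walk postorder right-to-left;
each value is the root of the current inorder slice — split it at that
value, recurse on the right subtree first, then the left.
Recursive splits:
  root=5; inorder splits into left=[2], right=[8, 15, 17, 28]
  root=28; inorder splits into left=[8, 15, 17], right=[]
  root=17; inorder splits into left=[8, 15], right=[]
  root=15; inorder splits into left=[8], right=[]
  root=8; inorder splits into left=[], right=[]
  root=2; inorder splits into left=[], right=[]
Reconstructed level-order: [5, 2, 28, 17, 15, 8]


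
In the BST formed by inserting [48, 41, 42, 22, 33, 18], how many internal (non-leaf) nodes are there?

Tree built from: [48, 41, 42, 22, 33, 18]
Tree (level-order array): [48, 41, None, 22, 42, 18, 33]
Rule: An internal node has at least one child.
Per-node child counts:
  node 48: 1 child(ren)
  node 41: 2 child(ren)
  node 22: 2 child(ren)
  node 18: 0 child(ren)
  node 33: 0 child(ren)
  node 42: 0 child(ren)
Matching nodes: [48, 41, 22]
Count of internal (non-leaf) nodes: 3


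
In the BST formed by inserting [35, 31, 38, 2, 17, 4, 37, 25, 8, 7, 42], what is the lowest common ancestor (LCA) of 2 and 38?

Tree insertion order: [35, 31, 38, 2, 17, 4, 37, 25, 8, 7, 42]
Tree (level-order array): [35, 31, 38, 2, None, 37, 42, None, 17, None, None, None, None, 4, 25, None, 8, None, None, 7]
In a BST, the LCA of p=2, q=38 is the first node v on the
root-to-leaf path with p <= v <= q (go left if both < v, right if both > v).
Walk from root:
  at 35: 2 <= 35 <= 38, this is the LCA
LCA = 35


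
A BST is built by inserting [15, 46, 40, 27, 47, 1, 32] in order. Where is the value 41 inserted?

Starting tree (level order): [15, 1, 46, None, None, 40, 47, 27, None, None, None, None, 32]
Insertion path: 15 -> 46 -> 40
Result: insert 41 as right child of 40
Final tree (level order): [15, 1, 46, None, None, 40, 47, 27, 41, None, None, None, 32]


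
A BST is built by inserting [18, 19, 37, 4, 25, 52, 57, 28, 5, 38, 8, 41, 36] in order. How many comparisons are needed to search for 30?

Search path for 30: 18 -> 19 -> 37 -> 25 -> 28 -> 36
Found: False
Comparisons: 6


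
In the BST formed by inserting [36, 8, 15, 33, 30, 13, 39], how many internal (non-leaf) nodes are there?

Tree built from: [36, 8, 15, 33, 30, 13, 39]
Tree (level-order array): [36, 8, 39, None, 15, None, None, 13, 33, None, None, 30]
Rule: An internal node has at least one child.
Per-node child counts:
  node 36: 2 child(ren)
  node 8: 1 child(ren)
  node 15: 2 child(ren)
  node 13: 0 child(ren)
  node 33: 1 child(ren)
  node 30: 0 child(ren)
  node 39: 0 child(ren)
Matching nodes: [36, 8, 15, 33]
Count of internal (non-leaf) nodes: 4


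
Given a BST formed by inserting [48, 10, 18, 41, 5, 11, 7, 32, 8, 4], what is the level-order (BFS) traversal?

Tree insertion order: [48, 10, 18, 41, 5, 11, 7, 32, 8, 4]
Tree (level-order array): [48, 10, None, 5, 18, 4, 7, 11, 41, None, None, None, 8, None, None, 32]
BFS from the root, enqueuing left then right child of each popped node:
  queue [48] -> pop 48, enqueue [10], visited so far: [48]
  queue [10] -> pop 10, enqueue [5, 18], visited so far: [48, 10]
  queue [5, 18] -> pop 5, enqueue [4, 7], visited so far: [48, 10, 5]
  queue [18, 4, 7] -> pop 18, enqueue [11, 41], visited so far: [48, 10, 5, 18]
  queue [4, 7, 11, 41] -> pop 4, enqueue [none], visited so far: [48, 10, 5, 18, 4]
  queue [7, 11, 41] -> pop 7, enqueue [8], visited so far: [48, 10, 5, 18, 4, 7]
  queue [11, 41, 8] -> pop 11, enqueue [none], visited so far: [48, 10, 5, 18, 4, 7, 11]
  queue [41, 8] -> pop 41, enqueue [32], visited so far: [48, 10, 5, 18, 4, 7, 11, 41]
  queue [8, 32] -> pop 8, enqueue [none], visited so far: [48, 10, 5, 18, 4, 7, 11, 41, 8]
  queue [32] -> pop 32, enqueue [none], visited so far: [48, 10, 5, 18, 4, 7, 11, 41, 8, 32]
Result: [48, 10, 5, 18, 4, 7, 11, 41, 8, 32]


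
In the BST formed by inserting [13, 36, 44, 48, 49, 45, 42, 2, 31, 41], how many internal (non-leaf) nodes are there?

Tree built from: [13, 36, 44, 48, 49, 45, 42, 2, 31, 41]
Tree (level-order array): [13, 2, 36, None, None, 31, 44, None, None, 42, 48, 41, None, 45, 49]
Rule: An internal node has at least one child.
Per-node child counts:
  node 13: 2 child(ren)
  node 2: 0 child(ren)
  node 36: 2 child(ren)
  node 31: 0 child(ren)
  node 44: 2 child(ren)
  node 42: 1 child(ren)
  node 41: 0 child(ren)
  node 48: 2 child(ren)
  node 45: 0 child(ren)
  node 49: 0 child(ren)
Matching nodes: [13, 36, 44, 42, 48]
Count of internal (non-leaf) nodes: 5


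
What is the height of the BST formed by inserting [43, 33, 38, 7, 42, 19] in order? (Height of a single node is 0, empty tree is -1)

Insertion order: [43, 33, 38, 7, 42, 19]
Tree (level-order array): [43, 33, None, 7, 38, None, 19, None, 42]
Compute height bottom-up (empty subtree = -1):
  height(19) = 1 + max(-1, -1) = 0
  height(7) = 1 + max(-1, 0) = 1
  height(42) = 1 + max(-1, -1) = 0
  height(38) = 1 + max(-1, 0) = 1
  height(33) = 1 + max(1, 1) = 2
  height(43) = 1 + max(2, -1) = 3
Height = 3


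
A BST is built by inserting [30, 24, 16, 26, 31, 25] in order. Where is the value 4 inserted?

Starting tree (level order): [30, 24, 31, 16, 26, None, None, None, None, 25]
Insertion path: 30 -> 24 -> 16
Result: insert 4 as left child of 16
Final tree (level order): [30, 24, 31, 16, 26, None, None, 4, None, 25]


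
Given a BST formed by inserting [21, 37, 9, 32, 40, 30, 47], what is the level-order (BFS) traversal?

Tree insertion order: [21, 37, 9, 32, 40, 30, 47]
Tree (level-order array): [21, 9, 37, None, None, 32, 40, 30, None, None, 47]
BFS from the root, enqueuing left then right child of each popped node:
  queue [21] -> pop 21, enqueue [9, 37], visited so far: [21]
  queue [9, 37] -> pop 9, enqueue [none], visited so far: [21, 9]
  queue [37] -> pop 37, enqueue [32, 40], visited so far: [21, 9, 37]
  queue [32, 40] -> pop 32, enqueue [30], visited so far: [21, 9, 37, 32]
  queue [40, 30] -> pop 40, enqueue [47], visited so far: [21, 9, 37, 32, 40]
  queue [30, 47] -> pop 30, enqueue [none], visited so far: [21, 9, 37, 32, 40, 30]
  queue [47] -> pop 47, enqueue [none], visited so far: [21, 9, 37, 32, 40, 30, 47]
Result: [21, 9, 37, 32, 40, 30, 47]


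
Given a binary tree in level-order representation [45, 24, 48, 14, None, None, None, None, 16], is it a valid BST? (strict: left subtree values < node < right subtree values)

Level-order array: [45, 24, 48, 14, None, None, None, None, 16]
Validate using subtree bounds (lo, hi): at each node, require lo < value < hi,
then recurse left with hi=value and right with lo=value.
Preorder trace (stopping at first violation):
  at node 45 with bounds (-inf, +inf): OK
  at node 24 with bounds (-inf, 45): OK
  at node 14 with bounds (-inf, 24): OK
  at node 16 with bounds (14, 24): OK
  at node 48 with bounds (45, +inf): OK
No violation found at any node.
Result: Valid BST


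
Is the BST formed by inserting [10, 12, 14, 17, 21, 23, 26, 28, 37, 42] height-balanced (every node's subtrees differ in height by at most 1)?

Tree (level-order array): [10, None, 12, None, 14, None, 17, None, 21, None, 23, None, 26, None, 28, None, 37, None, 42]
Definition: a tree is height-balanced if, at every node, |h(left) - h(right)| <= 1 (empty subtree has height -1).
Bottom-up per-node check:
  node 42: h_left=-1, h_right=-1, diff=0 [OK], height=0
  node 37: h_left=-1, h_right=0, diff=1 [OK], height=1
  node 28: h_left=-1, h_right=1, diff=2 [FAIL (|-1-1|=2 > 1)], height=2
  node 26: h_left=-1, h_right=2, diff=3 [FAIL (|-1-2|=3 > 1)], height=3
  node 23: h_left=-1, h_right=3, diff=4 [FAIL (|-1-3|=4 > 1)], height=4
  node 21: h_left=-1, h_right=4, diff=5 [FAIL (|-1-4|=5 > 1)], height=5
  node 17: h_left=-1, h_right=5, diff=6 [FAIL (|-1-5|=6 > 1)], height=6
  node 14: h_left=-1, h_right=6, diff=7 [FAIL (|-1-6|=7 > 1)], height=7
  node 12: h_left=-1, h_right=7, diff=8 [FAIL (|-1-7|=8 > 1)], height=8
  node 10: h_left=-1, h_right=8, diff=9 [FAIL (|-1-8|=9 > 1)], height=9
Node 28 violates the condition: |-1 - 1| = 2 > 1.
Result: Not balanced


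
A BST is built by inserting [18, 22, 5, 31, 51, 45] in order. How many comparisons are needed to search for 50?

Search path for 50: 18 -> 22 -> 31 -> 51 -> 45
Found: False
Comparisons: 5


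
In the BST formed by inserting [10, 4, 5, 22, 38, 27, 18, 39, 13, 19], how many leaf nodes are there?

Tree built from: [10, 4, 5, 22, 38, 27, 18, 39, 13, 19]
Tree (level-order array): [10, 4, 22, None, 5, 18, 38, None, None, 13, 19, 27, 39]
Rule: A leaf has 0 children.
Per-node child counts:
  node 10: 2 child(ren)
  node 4: 1 child(ren)
  node 5: 0 child(ren)
  node 22: 2 child(ren)
  node 18: 2 child(ren)
  node 13: 0 child(ren)
  node 19: 0 child(ren)
  node 38: 2 child(ren)
  node 27: 0 child(ren)
  node 39: 0 child(ren)
Matching nodes: [5, 13, 19, 27, 39]
Count of leaf nodes: 5


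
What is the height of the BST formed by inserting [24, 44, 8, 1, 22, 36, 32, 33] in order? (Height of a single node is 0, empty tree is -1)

Insertion order: [24, 44, 8, 1, 22, 36, 32, 33]
Tree (level-order array): [24, 8, 44, 1, 22, 36, None, None, None, None, None, 32, None, None, 33]
Compute height bottom-up (empty subtree = -1):
  height(1) = 1 + max(-1, -1) = 0
  height(22) = 1 + max(-1, -1) = 0
  height(8) = 1 + max(0, 0) = 1
  height(33) = 1 + max(-1, -1) = 0
  height(32) = 1 + max(-1, 0) = 1
  height(36) = 1 + max(1, -1) = 2
  height(44) = 1 + max(2, -1) = 3
  height(24) = 1 + max(1, 3) = 4
Height = 4


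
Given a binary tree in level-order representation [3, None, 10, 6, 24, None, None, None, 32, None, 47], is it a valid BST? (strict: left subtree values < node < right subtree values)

Level-order array: [3, None, 10, 6, 24, None, None, None, 32, None, 47]
Validate using subtree bounds (lo, hi): at each node, require lo < value < hi,
then recurse left with hi=value and right with lo=value.
Preorder trace (stopping at first violation):
  at node 3 with bounds (-inf, +inf): OK
  at node 10 with bounds (3, +inf): OK
  at node 6 with bounds (3, 10): OK
  at node 24 with bounds (10, +inf): OK
  at node 32 with bounds (24, +inf): OK
  at node 47 with bounds (32, +inf): OK
No violation found at any node.
Result: Valid BST


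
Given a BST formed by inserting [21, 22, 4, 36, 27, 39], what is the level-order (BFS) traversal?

Tree insertion order: [21, 22, 4, 36, 27, 39]
Tree (level-order array): [21, 4, 22, None, None, None, 36, 27, 39]
BFS from the root, enqueuing left then right child of each popped node:
  queue [21] -> pop 21, enqueue [4, 22], visited so far: [21]
  queue [4, 22] -> pop 4, enqueue [none], visited so far: [21, 4]
  queue [22] -> pop 22, enqueue [36], visited so far: [21, 4, 22]
  queue [36] -> pop 36, enqueue [27, 39], visited so far: [21, 4, 22, 36]
  queue [27, 39] -> pop 27, enqueue [none], visited so far: [21, 4, 22, 36, 27]
  queue [39] -> pop 39, enqueue [none], visited so far: [21, 4, 22, 36, 27, 39]
Result: [21, 4, 22, 36, 27, 39]


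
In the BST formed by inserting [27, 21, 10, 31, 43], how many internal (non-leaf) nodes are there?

Tree built from: [27, 21, 10, 31, 43]
Tree (level-order array): [27, 21, 31, 10, None, None, 43]
Rule: An internal node has at least one child.
Per-node child counts:
  node 27: 2 child(ren)
  node 21: 1 child(ren)
  node 10: 0 child(ren)
  node 31: 1 child(ren)
  node 43: 0 child(ren)
Matching nodes: [27, 21, 31]
Count of internal (non-leaf) nodes: 3


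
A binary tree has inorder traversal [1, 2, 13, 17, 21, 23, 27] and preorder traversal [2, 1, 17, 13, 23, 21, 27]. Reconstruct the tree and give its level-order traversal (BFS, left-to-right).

Inorder:  [1, 2, 13, 17, 21, 23, 27]
Preorder: [2, 1, 17, 13, 23, 21, 27]
Algorithm: preorder visits root first, so consume preorder in order;
for each root, split the current inorder slice at that value into
left-subtree inorder and right-subtree inorder, then recurse.
Recursive splits:
  root=2; inorder splits into left=[1], right=[13, 17, 21, 23, 27]
  root=1; inorder splits into left=[], right=[]
  root=17; inorder splits into left=[13], right=[21, 23, 27]
  root=13; inorder splits into left=[], right=[]
  root=23; inorder splits into left=[21], right=[27]
  root=21; inorder splits into left=[], right=[]
  root=27; inorder splits into left=[], right=[]
Reconstructed level-order: [2, 1, 17, 13, 23, 21, 27]


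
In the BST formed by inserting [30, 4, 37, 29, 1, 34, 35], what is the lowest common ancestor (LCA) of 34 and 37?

Tree insertion order: [30, 4, 37, 29, 1, 34, 35]
Tree (level-order array): [30, 4, 37, 1, 29, 34, None, None, None, None, None, None, 35]
In a BST, the LCA of p=34, q=37 is the first node v on the
root-to-leaf path with p <= v <= q (go left if both < v, right if both > v).
Walk from root:
  at 30: both 34 and 37 > 30, go right
  at 37: 34 <= 37 <= 37, this is the LCA
LCA = 37


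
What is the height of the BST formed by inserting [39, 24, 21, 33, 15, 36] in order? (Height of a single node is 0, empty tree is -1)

Insertion order: [39, 24, 21, 33, 15, 36]
Tree (level-order array): [39, 24, None, 21, 33, 15, None, None, 36]
Compute height bottom-up (empty subtree = -1):
  height(15) = 1 + max(-1, -1) = 0
  height(21) = 1 + max(0, -1) = 1
  height(36) = 1 + max(-1, -1) = 0
  height(33) = 1 + max(-1, 0) = 1
  height(24) = 1 + max(1, 1) = 2
  height(39) = 1 + max(2, -1) = 3
Height = 3


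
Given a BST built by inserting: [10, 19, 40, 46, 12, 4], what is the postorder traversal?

Tree insertion order: [10, 19, 40, 46, 12, 4]
Tree (level-order array): [10, 4, 19, None, None, 12, 40, None, None, None, 46]
Postorder traversal: [4, 12, 46, 40, 19, 10]


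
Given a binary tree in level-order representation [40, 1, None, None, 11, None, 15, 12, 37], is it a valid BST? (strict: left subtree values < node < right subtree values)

Level-order array: [40, 1, None, None, 11, None, 15, 12, 37]
Validate using subtree bounds (lo, hi): at each node, require lo < value < hi,
then recurse left with hi=value and right with lo=value.
Preorder trace (stopping at first violation):
  at node 40 with bounds (-inf, +inf): OK
  at node 1 with bounds (-inf, 40): OK
  at node 11 with bounds (1, 40): OK
  at node 15 with bounds (11, 40): OK
  at node 12 with bounds (11, 15): OK
  at node 37 with bounds (15, 40): OK
No violation found at any node.
Result: Valid BST


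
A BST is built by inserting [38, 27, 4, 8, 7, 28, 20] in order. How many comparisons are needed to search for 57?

Search path for 57: 38
Found: False
Comparisons: 1


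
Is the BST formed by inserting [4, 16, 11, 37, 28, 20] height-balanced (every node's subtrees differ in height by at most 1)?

Tree (level-order array): [4, None, 16, 11, 37, None, None, 28, None, 20]
Definition: a tree is height-balanced if, at every node, |h(left) - h(right)| <= 1 (empty subtree has height -1).
Bottom-up per-node check:
  node 11: h_left=-1, h_right=-1, diff=0 [OK], height=0
  node 20: h_left=-1, h_right=-1, diff=0 [OK], height=0
  node 28: h_left=0, h_right=-1, diff=1 [OK], height=1
  node 37: h_left=1, h_right=-1, diff=2 [FAIL (|1--1|=2 > 1)], height=2
  node 16: h_left=0, h_right=2, diff=2 [FAIL (|0-2|=2 > 1)], height=3
  node 4: h_left=-1, h_right=3, diff=4 [FAIL (|-1-3|=4 > 1)], height=4
Node 37 violates the condition: |1 - -1| = 2 > 1.
Result: Not balanced


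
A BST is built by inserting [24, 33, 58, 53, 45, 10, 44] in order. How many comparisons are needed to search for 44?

Search path for 44: 24 -> 33 -> 58 -> 53 -> 45 -> 44
Found: True
Comparisons: 6


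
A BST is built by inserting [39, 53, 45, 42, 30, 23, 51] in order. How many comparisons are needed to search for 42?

Search path for 42: 39 -> 53 -> 45 -> 42
Found: True
Comparisons: 4


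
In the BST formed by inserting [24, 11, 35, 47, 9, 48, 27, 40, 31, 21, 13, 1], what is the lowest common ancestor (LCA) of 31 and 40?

Tree insertion order: [24, 11, 35, 47, 9, 48, 27, 40, 31, 21, 13, 1]
Tree (level-order array): [24, 11, 35, 9, 21, 27, 47, 1, None, 13, None, None, 31, 40, 48]
In a BST, the LCA of p=31, q=40 is the first node v on the
root-to-leaf path with p <= v <= q (go left if both < v, right if both > v).
Walk from root:
  at 24: both 31 and 40 > 24, go right
  at 35: 31 <= 35 <= 40, this is the LCA
LCA = 35


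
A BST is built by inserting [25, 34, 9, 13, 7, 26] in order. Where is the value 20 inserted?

Starting tree (level order): [25, 9, 34, 7, 13, 26]
Insertion path: 25 -> 9 -> 13
Result: insert 20 as right child of 13
Final tree (level order): [25, 9, 34, 7, 13, 26, None, None, None, None, 20]


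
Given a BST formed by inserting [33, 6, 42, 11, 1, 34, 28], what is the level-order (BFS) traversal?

Tree insertion order: [33, 6, 42, 11, 1, 34, 28]
Tree (level-order array): [33, 6, 42, 1, 11, 34, None, None, None, None, 28]
BFS from the root, enqueuing left then right child of each popped node:
  queue [33] -> pop 33, enqueue [6, 42], visited so far: [33]
  queue [6, 42] -> pop 6, enqueue [1, 11], visited so far: [33, 6]
  queue [42, 1, 11] -> pop 42, enqueue [34], visited so far: [33, 6, 42]
  queue [1, 11, 34] -> pop 1, enqueue [none], visited so far: [33, 6, 42, 1]
  queue [11, 34] -> pop 11, enqueue [28], visited so far: [33, 6, 42, 1, 11]
  queue [34, 28] -> pop 34, enqueue [none], visited so far: [33, 6, 42, 1, 11, 34]
  queue [28] -> pop 28, enqueue [none], visited so far: [33, 6, 42, 1, 11, 34, 28]
Result: [33, 6, 42, 1, 11, 34, 28]


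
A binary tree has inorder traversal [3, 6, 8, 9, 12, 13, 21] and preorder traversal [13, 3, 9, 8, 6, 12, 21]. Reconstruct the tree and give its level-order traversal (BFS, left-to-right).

Inorder:  [3, 6, 8, 9, 12, 13, 21]
Preorder: [13, 3, 9, 8, 6, 12, 21]
Algorithm: preorder visits root first, so consume preorder in order;
for each root, split the current inorder slice at that value into
left-subtree inorder and right-subtree inorder, then recurse.
Recursive splits:
  root=13; inorder splits into left=[3, 6, 8, 9, 12], right=[21]
  root=3; inorder splits into left=[], right=[6, 8, 9, 12]
  root=9; inorder splits into left=[6, 8], right=[12]
  root=8; inorder splits into left=[6], right=[]
  root=6; inorder splits into left=[], right=[]
  root=12; inorder splits into left=[], right=[]
  root=21; inorder splits into left=[], right=[]
Reconstructed level-order: [13, 3, 21, 9, 8, 12, 6]


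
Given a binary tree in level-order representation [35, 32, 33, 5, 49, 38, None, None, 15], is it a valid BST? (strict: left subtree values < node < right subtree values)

Level-order array: [35, 32, 33, 5, 49, 38, None, None, 15]
Validate using subtree bounds (lo, hi): at each node, require lo < value < hi,
then recurse left with hi=value and right with lo=value.
Preorder trace (stopping at first violation):
  at node 35 with bounds (-inf, +inf): OK
  at node 32 with bounds (-inf, 35): OK
  at node 5 with bounds (-inf, 32): OK
  at node 15 with bounds (5, 32): OK
  at node 49 with bounds (32, 35): VIOLATION
Node 49 violates its bound: not (32 < 49 < 35).
Result: Not a valid BST


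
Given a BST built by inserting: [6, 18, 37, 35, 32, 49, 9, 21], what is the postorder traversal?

Tree insertion order: [6, 18, 37, 35, 32, 49, 9, 21]
Tree (level-order array): [6, None, 18, 9, 37, None, None, 35, 49, 32, None, None, None, 21]
Postorder traversal: [9, 21, 32, 35, 49, 37, 18, 6]


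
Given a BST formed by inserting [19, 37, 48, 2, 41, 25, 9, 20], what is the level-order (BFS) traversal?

Tree insertion order: [19, 37, 48, 2, 41, 25, 9, 20]
Tree (level-order array): [19, 2, 37, None, 9, 25, 48, None, None, 20, None, 41]
BFS from the root, enqueuing left then right child of each popped node:
  queue [19] -> pop 19, enqueue [2, 37], visited so far: [19]
  queue [2, 37] -> pop 2, enqueue [9], visited so far: [19, 2]
  queue [37, 9] -> pop 37, enqueue [25, 48], visited so far: [19, 2, 37]
  queue [9, 25, 48] -> pop 9, enqueue [none], visited so far: [19, 2, 37, 9]
  queue [25, 48] -> pop 25, enqueue [20], visited so far: [19, 2, 37, 9, 25]
  queue [48, 20] -> pop 48, enqueue [41], visited so far: [19, 2, 37, 9, 25, 48]
  queue [20, 41] -> pop 20, enqueue [none], visited so far: [19, 2, 37, 9, 25, 48, 20]
  queue [41] -> pop 41, enqueue [none], visited so far: [19, 2, 37, 9, 25, 48, 20, 41]
Result: [19, 2, 37, 9, 25, 48, 20, 41]


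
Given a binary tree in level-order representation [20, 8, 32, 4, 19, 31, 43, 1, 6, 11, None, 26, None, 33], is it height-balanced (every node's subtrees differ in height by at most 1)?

Tree (level-order array): [20, 8, 32, 4, 19, 31, 43, 1, 6, 11, None, 26, None, 33]
Definition: a tree is height-balanced if, at every node, |h(left) - h(right)| <= 1 (empty subtree has height -1).
Bottom-up per-node check:
  node 1: h_left=-1, h_right=-1, diff=0 [OK], height=0
  node 6: h_left=-1, h_right=-1, diff=0 [OK], height=0
  node 4: h_left=0, h_right=0, diff=0 [OK], height=1
  node 11: h_left=-1, h_right=-1, diff=0 [OK], height=0
  node 19: h_left=0, h_right=-1, diff=1 [OK], height=1
  node 8: h_left=1, h_right=1, diff=0 [OK], height=2
  node 26: h_left=-1, h_right=-1, diff=0 [OK], height=0
  node 31: h_left=0, h_right=-1, diff=1 [OK], height=1
  node 33: h_left=-1, h_right=-1, diff=0 [OK], height=0
  node 43: h_left=0, h_right=-1, diff=1 [OK], height=1
  node 32: h_left=1, h_right=1, diff=0 [OK], height=2
  node 20: h_left=2, h_right=2, diff=0 [OK], height=3
All nodes satisfy the balance condition.
Result: Balanced


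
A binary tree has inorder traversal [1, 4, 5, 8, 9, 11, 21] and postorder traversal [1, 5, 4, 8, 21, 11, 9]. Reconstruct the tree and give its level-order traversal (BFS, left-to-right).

Inorder:   [1, 4, 5, 8, 9, 11, 21]
Postorder: [1, 5, 4, 8, 21, 11, 9]
Algorithm: postorder visits root last, so walk postorder right-to-left;
each value is the root of the current inorder slice — split it at that
value, recurse on the right subtree first, then the left.
Recursive splits:
  root=9; inorder splits into left=[1, 4, 5, 8], right=[11, 21]
  root=11; inorder splits into left=[], right=[21]
  root=21; inorder splits into left=[], right=[]
  root=8; inorder splits into left=[1, 4, 5], right=[]
  root=4; inorder splits into left=[1], right=[5]
  root=5; inorder splits into left=[], right=[]
  root=1; inorder splits into left=[], right=[]
Reconstructed level-order: [9, 8, 11, 4, 21, 1, 5]


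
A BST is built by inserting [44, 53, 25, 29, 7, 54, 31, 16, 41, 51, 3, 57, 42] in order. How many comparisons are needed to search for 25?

Search path for 25: 44 -> 25
Found: True
Comparisons: 2


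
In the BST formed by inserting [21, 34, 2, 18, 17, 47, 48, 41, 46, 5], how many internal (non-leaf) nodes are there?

Tree built from: [21, 34, 2, 18, 17, 47, 48, 41, 46, 5]
Tree (level-order array): [21, 2, 34, None, 18, None, 47, 17, None, 41, 48, 5, None, None, 46]
Rule: An internal node has at least one child.
Per-node child counts:
  node 21: 2 child(ren)
  node 2: 1 child(ren)
  node 18: 1 child(ren)
  node 17: 1 child(ren)
  node 5: 0 child(ren)
  node 34: 1 child(ren)
  node 47: 2 child(ren)
  node 41: 1 child(ren)
  node 46: 0 child(ren)
  node 48: 0 child(ren)
Matching nodes: [21, 2, 18, 17, 34, 47, 41]
Count of internal (non-leaf) nodes: 7


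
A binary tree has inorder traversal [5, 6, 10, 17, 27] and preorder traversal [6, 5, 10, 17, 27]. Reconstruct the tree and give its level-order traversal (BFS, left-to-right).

Inorder:  [5, 6, 10, 17, 27]
Preorder: [6, 5, 10, 17, 27]
Algorithm: preorder visits root first, so consume preorder in order;
for each root, split the current inorder slice at that value into
left-subtree inorder and right-subtree inorder, then recurse.
Recursive splits:
  root=6; inorder splits into left=[5], right=[10, 17, 27]
  root=5; inorder splits into left=[], right=[]
  root=10; inorder splits into left=[], right=[17, 27]
  root=17; inorder splits into left=[], right=[27]
  root=27; inorder splits into left=[], right=[]
Reconstructed level-order: [6, 5, 10, 17, 27]


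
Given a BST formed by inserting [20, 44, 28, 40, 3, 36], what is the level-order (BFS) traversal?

Tree insertion order: [20, 44, 28, 40, 3, 36]
Tree (level-order array): [20, 3, 44, None, None, 28, None, None, 40, 36]
BFS from the root, enqueuing left then right child of each popped node:
  queue [20] -> pop 20, enqueue [3, 44], visited so far: [20]
  queue [3, 44] -> pop 3, enqueue [none], visited so far: [20, 3]
  queue [44] -> pop 44, enqueue [28], visited so far: [20, 3, 44]
  queue [28] -> pop 28, enqueue [40], visited so far: [20, 3, 44, 28]
  queue [40] -> pop 40, enqueue [36], visited so far: [20, 3, 44, 28, 40]
  queue [36] -> pop 36, enqueue [none], visited so far: [20, 3, 44, 28, 40, 36]
Result: [20, 3, 44, 28, 40, 36]


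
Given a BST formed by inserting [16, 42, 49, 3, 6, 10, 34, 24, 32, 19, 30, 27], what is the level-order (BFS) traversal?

Tree insertion order: [16, 42, 49, 3, 6, 10, 34, 24, 32, 19, 30, 27]
Tree (level-order array): [16, 3, 42, None, 6, 34, 49, None, 10, 24, None, None, None, None, None, 19, 32, None, None, 30, None, 27]
BFS from the root, enqueuing left then right child of each popped node:
  queue [16] -> pop 16, enqueue [3, 42], visited so far: [16]
  queue [3, 42] -> pop 3, enqueue [6], visited so far: [16, 3]
  queue [42, 6] -> pop 42, enqueue [34, 49], visited so far: [16, 3, 42]
  queue [6, 34, 49] -> pop 6, enqueue [10], visited so far: [16, 3, 42, 6]
  queue [34, 49, 10] -> pop 34, enqueue [24], visited so far: [16, 3, 42, 6, 34]
  queue [49, 10, 24] -> pop 49, enqueue [none], visited so far: [16, 3, 42, 6, 34, 49]
  queue [10, 24] -> pop 10, enqueue [none], visited so far: [16, 3, 42, 6, 34, 49, 10]
  queue [24] -> pop 24, enqueue [19, 32], visited so far: [16, 3, 42, 6, 34, 49, 10, 24]
  queue [19, 32] -> pop 19, enqueue [none], visited so far: [16, 3, 42, 6, 34, 49, 10, 24, 19]
  queue [32] -> pop 32, enqueue [30], visited so far: [16, 3, 42, 6, 34, 49, 10, 24, 19, 32]
  queue [30] -> pop 30, enqueue [27], visited so far: [16, 3, 42, 6, 34, 49, 10, 24, 19, 32, 30]
  queue [27] -> pop 27, enqueue [none], visited so far: [16, 3, 42, 6, 34, 49, 10, 24, 19, 32, 30, 27]
Result: [16, 3, 42, 6, 34, 49, 10, 24, 19, 32, 30, 27]


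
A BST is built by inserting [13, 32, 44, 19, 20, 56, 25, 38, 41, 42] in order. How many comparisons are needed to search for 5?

Search path for 5: 13
Found: False
Comparisons: 1


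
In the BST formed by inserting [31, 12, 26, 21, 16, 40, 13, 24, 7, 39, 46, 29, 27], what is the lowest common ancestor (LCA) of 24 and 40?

Tree insertion order: [31, 12, 26, 21, 16, 40, 13, 24, 7, 39, 46, 29, 27]
Tree (level-order array): [31, 12, 40, 7, 26, 39, 46, None, None, 21, 29, None, None, None, None, 16, 24, 27, None, 13]
In a BST, the LCA of p=24, q=40 is the first node v on the
root-to-leaf path with p <= v <= q (go left if both < v, right if both > v).
Walk from root:
  at 31: 24 <= 31 <= 40, this is the LCA
LCA = 31


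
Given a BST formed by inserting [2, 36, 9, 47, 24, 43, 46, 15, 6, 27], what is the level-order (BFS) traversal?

Tree insertion order: [2, 36, 9, 47, 24, 43, 46, 15, 6, 27]
Tree (level-order array): [2, None, 36, 9, 47, 6, 24, 43, None, None, None, 15, 27, None, 46]
BFS from the root, enqueuing left then right child of each popped node:
  queue [2] -> pop 2, enqueue [36], visited so far: [2]
  queue [36] -> pop 36, enqueue [9, 47], visited so far: [2, 36]
  queue [9, 47] -> pop 9, enqueue [6, 24], visited so far: [2, 36, 9]
  queue [47, 6, 24] -> pop 47, enqueue [43], visited so far: [2, 36, 9, 47]
  queue [6, 24, 43] -> pop 6, enqueue [none], visited so far: [2, 36, 9, 47, 6]
  queue [24, 43] -> pop 24, enqueue [15, 27], visited so far: [2, 36, 9, 47, 6, 24]
  queue [43, 15, 27] -> pop 43, enqueue [46], visited so far: [2, 36, 9, 47, 6, 24, 43]
  queue [15, 27, 46] -> pop 15, enqueue [none], visited so far: [2, 36, 9, 47, 6, 24, 43, 15]
  queue [27, 46] -> pop 27, enqueue [none], visited so far: [2, 36, 9, 47, 6, 24, 43, 15, 27]
  queue [46] -> pop 46, enqueue [none], visited so far: [2, 36, 9, 47, 6, 24, 43, 15, 27, 46]
Result: [2, 36, 9, 47, 6, 24, 43, 15, 27, 46]


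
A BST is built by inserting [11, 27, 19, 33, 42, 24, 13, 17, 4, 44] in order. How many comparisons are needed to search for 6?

Search path for 6: 11 -> 4
Found: False
Comparisons: 2


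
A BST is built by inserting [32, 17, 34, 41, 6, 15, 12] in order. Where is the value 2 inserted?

Starting tree (level order): [32, 17, 34, 6, None, None, 41, None, 15, None, None, 12]
Insertion path: 32 -> 17 -> 6
Result: insert 2 as left child of 6
Final tree (level order): [32, 17, 34, 6, None, None, 41, 2, 15, None, None, None, None, 12]


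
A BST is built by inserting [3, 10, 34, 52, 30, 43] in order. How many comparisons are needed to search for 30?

Search path for 30: 3 -> 10 -> 34 -> 30
Found: True
Comparisons: 4


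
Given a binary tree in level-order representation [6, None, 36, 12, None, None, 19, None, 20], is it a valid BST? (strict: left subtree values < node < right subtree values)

Level-order array: [6, None, 36, 12, None, None, 19, None, 20]
Validate using subtree bounds (lo, hi): at each node, require lo < value < hi,
then recurse left with hi=value and right with lo=value.
Preorder trace (stopping at first violation):
  at node 6 with bounds (-inf, +inf): OK
  at node 36 with bounds (6, +inf): OK
  at node 12 with bounds (6, 36): OK
  at node 19 with bounds (12, 36): OK
  at node 20 with bounds (19, 36): OK
No violation found at any node.
Result: Valid BST


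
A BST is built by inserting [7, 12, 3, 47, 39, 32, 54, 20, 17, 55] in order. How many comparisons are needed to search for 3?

Search path for 3: 7 -> 3
Found: True
Comparisons: 2


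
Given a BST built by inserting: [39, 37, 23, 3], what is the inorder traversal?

Tree insertion order: [39, 37, 23, 3]
Tree (level-order array): [39, 37, None, 23, None, 3]
Inorder traversal: [3, 23, 37, 39]


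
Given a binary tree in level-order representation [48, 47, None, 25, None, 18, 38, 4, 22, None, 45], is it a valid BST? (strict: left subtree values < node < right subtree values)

Level-order array: [48, 47, None, 25, None, 18, 38, 4, 22, None, 45]
Validate using subtree bounds (lo, hi): at each node, require lo < value < hi,
then recurse left with hi=value and right with lo=value.
Preorder trace (stopping at first violation):
  at node 48 with bounds (-inf, +inf): OK
  at node 47 with bounds (-inf, 48): OK
  at node 25 with bounds (-inf, 47): OK
  at node 18 with bounds (-inf, 25): OK
  at node 4 with bounds (-inf, 18): OK
  at node 22 with bounds (18, 25): OK
  at node 38 with bounds (25, 47): OK
  at node 45 with bounds (38, 47): OK
No violation found at any node.
Result: Valid BST


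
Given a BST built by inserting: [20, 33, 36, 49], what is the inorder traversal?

Tree insertion order: [20, 33, 36, 49]
Tree (level-order array): [20, None, 33, None, 36, None, 49]
Inorder traversal: [20, 33, 36, 49]


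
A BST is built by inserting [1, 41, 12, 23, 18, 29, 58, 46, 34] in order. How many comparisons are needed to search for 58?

Search path for 58: 1 -> 41 -> 58
Found: True
Comparisons: 3


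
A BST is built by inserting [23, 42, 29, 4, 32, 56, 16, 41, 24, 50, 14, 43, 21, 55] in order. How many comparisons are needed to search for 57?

Search path for 57: 23 -> 42 -> 56
Found: False
Comparisons: 3


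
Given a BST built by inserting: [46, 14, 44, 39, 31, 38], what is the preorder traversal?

Tree insertion order: [46, 14, 44, 39, 31, 38]
Tree (level-order array): [46, 14, None, None, 44, 39, None, 31, None, None, 38]
Preorder traversal: [46, 14, 44, 39, 31, 38]


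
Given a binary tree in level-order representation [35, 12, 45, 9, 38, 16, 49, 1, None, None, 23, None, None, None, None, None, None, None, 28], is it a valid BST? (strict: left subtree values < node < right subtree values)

Level-order array: [35, 12, 45, 9, 38, 16, 49, 1, None, None, 23, None, None, None, None, None, None, None, 28]
Validate using subtree bounds (lo, hi): at each node, require lo < value < hi,
then recurse left with hi=value and right with lo=value.
Preorder trace (stopping at first violation):
  at node 35 with bounds (-inf, +inf): OK
  at node 12 with bounds (-inf, 35): OK
  at node 9 with bounds (-inf, 12): OK
  at node 1 with bounds (-inf, 9): OK
  at node 38 with bounds (12, 35): VIOLATION
Node 38 violates its bound: not (12 < 38 < 35).
Result: Not a valid BST
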